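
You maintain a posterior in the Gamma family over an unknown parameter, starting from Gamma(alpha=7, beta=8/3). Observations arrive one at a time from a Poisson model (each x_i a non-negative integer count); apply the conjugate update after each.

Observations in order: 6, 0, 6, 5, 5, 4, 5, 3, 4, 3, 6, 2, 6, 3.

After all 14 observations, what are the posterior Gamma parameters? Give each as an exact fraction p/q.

obs 1: x=6 → posterior Gamma(13, 11/3)
obs 2: x=0 → posterior Gamma(13, 14/3)
obs 3: x=6 → posterior Gamma(19, 17/3)
obs 4: x=5 → posterior Gamma(24, 20/3)
obs 5: x=5 → posterior Gamma(29, 23/3)
obs 6: x=4 → posterior Gamma(33, 26/3)
obs 7: x=5 → posterior Gamma(38, 29/3)
obs 8: x=3 → posterior Gamma(41, 32/3)
obs 9: x=4 → posterior Gamma(45, 35/3)
obs 10: x=3 → posterior Gamma(48, 38/3)
obs 11: x=6 → posterior Gamma(54, 41/3)
obs 12: x=2 → posterior Gamma(56, 44/3)
obs 13: x=6 → posterior Gamma(62, 47/3)
obs 14: x=3 → posterior Gamma(65, 50/3)

alpha=65, beta=50/3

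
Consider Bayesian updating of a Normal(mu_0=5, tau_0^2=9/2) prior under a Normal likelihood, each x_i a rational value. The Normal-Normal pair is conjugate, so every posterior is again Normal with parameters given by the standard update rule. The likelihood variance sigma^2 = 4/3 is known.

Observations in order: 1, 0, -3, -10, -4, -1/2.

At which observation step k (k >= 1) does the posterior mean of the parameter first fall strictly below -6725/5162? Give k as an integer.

k = 4

obs 1: x=1 → posterior Normal(67/35, 36/35)
obs 2: x=0 → posterior Normal(67/62, 18/31)
obs 3: x=-3 → posterior Normal(-14/89, 36/89)
obs 4: x=-10 → posterior Normal(-71/29, 9/29)
obs 5: x=-4 → posterior Normal(-392/143, 36/143)
obs 6: x=-1/2 → posterior Normal(-811/340, 18/85)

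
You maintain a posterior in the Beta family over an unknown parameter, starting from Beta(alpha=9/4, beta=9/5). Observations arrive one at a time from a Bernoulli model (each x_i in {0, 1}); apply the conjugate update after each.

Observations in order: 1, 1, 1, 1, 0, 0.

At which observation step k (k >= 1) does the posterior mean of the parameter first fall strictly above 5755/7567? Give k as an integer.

k = 4

obs 1: x=1 → posterior Beta(13/4, 9/5)
obs 2: x=1 → posterior Beta(17/4, 9/5)
obs 3: x=1 → posterior Beta(21/4, 9/5)
obs 4: x=1 → posterior Beta(25/4, 9/5)
obs 5: x=0 → posterior Beta(25/4, 14/5)
obs 6: x=0 → posterior Beta(25/4, 19/5)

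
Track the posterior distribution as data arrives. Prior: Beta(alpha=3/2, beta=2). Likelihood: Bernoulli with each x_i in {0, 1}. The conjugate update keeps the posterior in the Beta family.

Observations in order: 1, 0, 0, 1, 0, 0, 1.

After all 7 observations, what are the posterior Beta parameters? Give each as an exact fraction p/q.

obs 1: x=1 → posterior Beta(5/2, 2)
obs 2: x=0 → posterior Beta(5/2, 3)
obs 3: x=0 → posterior Beta(5/2, 4)
obs 4: x=1 → posterior Beta(7/2, 4)
obs 5: x=0 → posterior Beta(7/2, 5)
obs 6: x=0 → posterior Beta(7/2, 6)
obs 7: x=1 → posterior Beta(9/2, 6)

alpha=9/2, beta=6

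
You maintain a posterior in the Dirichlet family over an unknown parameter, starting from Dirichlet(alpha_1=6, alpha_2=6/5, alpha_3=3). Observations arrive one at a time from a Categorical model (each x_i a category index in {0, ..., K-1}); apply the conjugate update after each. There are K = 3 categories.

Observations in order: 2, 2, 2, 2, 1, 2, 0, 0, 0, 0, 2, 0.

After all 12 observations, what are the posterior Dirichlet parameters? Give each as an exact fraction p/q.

obs 1: x=2 → posterior Dirichlet(6, 6/5, 4)
obs 2: x=2 → posterior Dirichlet(6, 6/5, 5)
obs 3: x=2 → posterior Dirichlet(6, 6/5, 6)
obs 4: x=2 → posterior Dirichlet(6, 6/5, 7)
obs 5: x=1 → posterior Dirichlet(6, 11/5, 7)
obs 6: x=2 → posterior Dirichlet(6, 11/5, 8)
obs 7: x=0 → posterior Dirichlet(7, 11/5, 8)
obs 8: x=0 → posterior Dirichlet(8, 11/5, 8)
obs 9: x=0 → posterior Dirichlet(9, 11/5, 8)
obs 10: x=0 → posterior Dirichlet(10, 11/5, 8)
obs 11: x=2 → posterior Dirichlet(10, 11/5, 9)
obs 12: x=0 → posterior Dirichlet(11, 11/5, 9)

alpha_1=11, alpha_2=11/5, alpha_3=9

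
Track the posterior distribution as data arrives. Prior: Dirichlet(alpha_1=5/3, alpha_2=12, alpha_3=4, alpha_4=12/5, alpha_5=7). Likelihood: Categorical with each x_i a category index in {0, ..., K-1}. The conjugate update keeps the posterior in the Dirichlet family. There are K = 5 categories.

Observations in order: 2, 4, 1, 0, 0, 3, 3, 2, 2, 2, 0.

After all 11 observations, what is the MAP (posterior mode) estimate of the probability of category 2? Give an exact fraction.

obs 1: x=2 → posterior Dirichlet(5/3, 12, 5, 12/5, 7)
obs 2: x=4 → posterior Dirichlet(5/3, 12, 5, 12/5, 8)
obs 3: x=1 → posterior Dirichlet(5/3, 13, 5, 12/5, 8)
obs 4: x=0 → posterior Dirichlet(8/3, 13, 5, 12/5, 8)
obs 5: x=0 → posterior Dirichlet(11/3, 13, 5, 12/5, 8)
obs 6: x=3 → posterior Dirichlet(11/3, 13, 5, 17/5, 8)
obs 7: x=3 → posterior Dirichlet(11/3, 13, 5, 22/5, 8)
obs 8: x=2 → posterior Dirichlet(11/3, 13, 6, 22/5, 8)
obs 9: x=2 → posterior Dirichlet(11/3, 13, 7, 22/5, 8)
obs 10: x=2 → posterior Dirichlet(11/3, 13, 8, 22/5, 8)
obs 11: x=0 → posterior Dirichlet(14/3, 13, 8, 22/5, 8)

105/496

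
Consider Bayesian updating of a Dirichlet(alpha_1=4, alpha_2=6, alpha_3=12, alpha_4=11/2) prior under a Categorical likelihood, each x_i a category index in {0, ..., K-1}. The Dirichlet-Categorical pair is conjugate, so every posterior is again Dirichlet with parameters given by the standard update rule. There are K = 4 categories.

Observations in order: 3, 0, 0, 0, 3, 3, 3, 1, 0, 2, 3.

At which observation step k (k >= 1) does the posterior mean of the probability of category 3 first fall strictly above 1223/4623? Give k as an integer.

obs 1: x=3 → posterior Dirichlet(4, 6, 12, 13/2)
obs 2: x=0 → posterior Dirichlet(5, 6, 12, 13/2)
obs 3: x=0 → posterior Dirichlet(6, 6, 12, 13/2)
obs 4: x=0 → posterior Dirichlet(7, 6, 12, 13/2)
obs 5: x=3 → posterior Dirichlet(7, 6, 12, 15/2)
obs 6: x=3 → posterior Dirichlet(7, 6, 12, 17/2)
obs 7: x=3 → posterior Dirichlet(7, 6, 12, 19/2)
obs 8: x=1 → posterior Dirichlet(7, 7, 12, 19/2)
obs 9: x=0 → posterior Dirichlet(8, 7, 12, 19/2)
obs 10: x=2 → posterior Dirichlet(8, 7, 13, 19/2)
obs 11: x=3 → posterior Dirichlet(8, 7, 13, 21/2)

k = 7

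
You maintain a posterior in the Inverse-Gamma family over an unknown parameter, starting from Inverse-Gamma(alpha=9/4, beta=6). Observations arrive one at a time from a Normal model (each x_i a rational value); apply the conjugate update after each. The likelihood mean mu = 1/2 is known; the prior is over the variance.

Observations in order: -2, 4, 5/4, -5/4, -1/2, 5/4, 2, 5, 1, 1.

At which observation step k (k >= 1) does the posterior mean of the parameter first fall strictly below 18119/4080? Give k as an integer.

k = 6

obs 1: x=-2 → posterior Inverse-Gamma(11/4, 73/8)
obs 2: x=4 → posterior Inverse-Gamma(13/4, 61/4)
obs 3: x=5/4 → posterior Inverse-Gamma(15/4, 497/32)
obs 4: x=-5/4 → posterior Inverse-Gamma(17/4, 273/16)
obs 5: x=-1/2 → posterior Inverse-Gamma(19/4, 281/16)
obs 6: x=5/4 → posterior Inverse-Gamma(21/4, 571/32)
obs 7: x=2 → posterior Inverse-Gamma(23/4, 607/32)
obs 8: x=5 → posterior Inverse-Gamma(25/4, 931/32)
obs 9: x=1 → posterior Inverse-Gamma(27/4, 935/32)
obs 10: x=1 → posterior Inverse-Gamma(29/4, 939/32)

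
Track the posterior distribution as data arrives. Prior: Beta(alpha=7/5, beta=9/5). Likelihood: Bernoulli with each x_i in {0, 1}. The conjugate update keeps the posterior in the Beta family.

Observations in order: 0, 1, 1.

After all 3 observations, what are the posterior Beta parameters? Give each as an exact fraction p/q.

alpha=17/5, beta=14/5

obs 1: x=0 → posterior Beta(7/5, 14/5)
obs 2: x=1 → posterior Beta(12/5, 14/5)
obs 3: x=1 → posterior Beta(17/5, 14/5)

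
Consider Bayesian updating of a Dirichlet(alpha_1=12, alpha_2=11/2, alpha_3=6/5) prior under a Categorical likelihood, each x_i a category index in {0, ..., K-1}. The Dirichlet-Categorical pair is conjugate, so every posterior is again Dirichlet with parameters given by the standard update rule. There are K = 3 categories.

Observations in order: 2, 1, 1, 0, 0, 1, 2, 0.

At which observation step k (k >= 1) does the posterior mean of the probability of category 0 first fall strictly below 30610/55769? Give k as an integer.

k = 7

obs 1: x=2 → posterior Dirichlet(12, 11/2, 11/5)
obs 2: x=1 → posterior Dirichlet(12, 13/2, 11/5)
obs 3: x=1 → posterior Dirichlet(12, 15/2, 11/5)
obs 4: x=0 → posterior Dirichlet(13, 15/2, 11/5)
obs 5: x=0 → posterior Dirichlet(14, 15/2, 11/5)
obs 6: x=1 → posterior Dirichlet(14, 17/2, 11/5)
obs 7: x=2 → posterior Dirichlet(14, 17/2, 16/5)
obs 8: x=0 → posterior Dirichlet(15, 17/2, 16/5)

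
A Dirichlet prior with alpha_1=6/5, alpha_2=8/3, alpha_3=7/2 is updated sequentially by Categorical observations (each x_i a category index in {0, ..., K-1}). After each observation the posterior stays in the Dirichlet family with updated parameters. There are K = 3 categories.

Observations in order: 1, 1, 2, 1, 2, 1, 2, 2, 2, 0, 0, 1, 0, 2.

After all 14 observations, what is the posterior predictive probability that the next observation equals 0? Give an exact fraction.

obs 1: x=1 → posterior Dirichlet(6/5, 11/3, 7/2)
obs 2: x=1 → posterior Dirichlet(6/5, 14/3, 7/2)
obs 3: x=2 → posterior Dirichlet(6/5, 14/3, 9/2)
obs 4: x=1 → posterior Dirichlet(6/5, 17/3, 9/2)
obs 5: x=2 → posterior Dirichlet(6/5, 17/3, 11/2)
obs 6: x=1 → posterior Dirichlet(6/5, 20/3, 11/2)
obs 7: x=2 → posterior Dirichlet(6/5, 20/3, 13/2)
obs 8: x=2 → posterior Dirichlet(6/5, 20/3, 15/2)
obs 9: x=2 → posterior Dirichlet(6/5, 20/3, 17/2)
obs 10: x=0 → posterior Dirichlet(11/5, 20/3, 17/2)
obs 11: x=0 → posterior Dirichlet(16/5, 20/3, 17/2)
obs 12: x=1 → posterior Dirichlet(16/5, 23/3, 17/2)
obs 13: x=0 → posterior Dirichlet(21/5, 23/3, 17/2)
obs 14: x=2 → posterior Dirichlet(21/5, 23/3, 19/2)

126/641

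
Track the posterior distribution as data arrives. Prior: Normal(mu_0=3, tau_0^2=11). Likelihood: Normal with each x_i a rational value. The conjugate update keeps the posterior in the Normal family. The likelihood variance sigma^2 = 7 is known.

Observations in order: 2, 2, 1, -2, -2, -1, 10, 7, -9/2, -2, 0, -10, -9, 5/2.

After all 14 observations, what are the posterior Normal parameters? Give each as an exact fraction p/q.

mu_0=-45/161, tau_0^2=11/23

obs 1: x=2 → posterior Normal(43/18, 77/18)
obs 2: x=2 → posterior Normal(65/29, 77/29)
obs 3: x=1 → posterior Normal(19/10, 77/40)
obs 4: x=-2 → posterior Normal(18/17, 77/51)
obs 5: x=-2 → posterior Normal(16/31, 77/62)
obs 6: x=-1 → posterior Normal(21/73, 77/73)
obs 7: x=10 → posterior Normal(131/84, 11/12)
obs 8: x=7 → posterior Normal(208/95, 77/95)
obs 9: x=-9/2 → posterior Normal(317/212, 77/106)
obs 10: x=-2 → posterior Normal(7/6, 77/117)
obs 11: x=0 → posterior Normal(273/256, 77/128)
obs 12: x=-10 → posterior Normal(53/278, 77/139)
obs 13: x=-9 → posterior Normal(-29/60, 77/150)
obs 14: x=5/2 → posterior Normal(-45/161, 11/23)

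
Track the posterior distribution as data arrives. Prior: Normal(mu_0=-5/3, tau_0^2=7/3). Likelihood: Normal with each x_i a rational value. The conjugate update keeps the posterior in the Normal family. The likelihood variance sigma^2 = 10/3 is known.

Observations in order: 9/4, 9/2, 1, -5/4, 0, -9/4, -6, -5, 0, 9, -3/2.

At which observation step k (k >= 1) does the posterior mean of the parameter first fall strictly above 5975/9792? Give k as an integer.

obs 1: x=9/4 → posterior Normal(-11/204, 70/51)
obs 2: x=9/2 → posterior Normal(367/288, 35/36)
obs 3: x=1 → posterior Normal(451/372, 70/93)
obs 4: x=-5/4 → posterior Normal(173/228, 35/57)
obs 5: x=0 → posterior Normal(173/270, 14/27)
obs 6: x=-9/4 → posterior Normal(157/624, 35/78)
obs 7: x=-6 → posterior Normal(-347/708, 70/177)
obs 8: x=-5 → posterior Normal(-767/792, 35/99)
obs 9: x=0 → posterior Normal(-767/876, 70/219)
obs 10: x=9 → posterior Normal(-11/960, 7/24)
obs 11: x=-3/2 → posterior Normal(-137/1044, 70/261)

k = 2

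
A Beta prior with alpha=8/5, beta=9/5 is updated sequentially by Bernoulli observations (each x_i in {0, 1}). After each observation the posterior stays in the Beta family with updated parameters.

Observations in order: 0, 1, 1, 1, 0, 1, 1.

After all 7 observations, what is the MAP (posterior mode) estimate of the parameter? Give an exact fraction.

2/3

obs 1: x=0 → posterior Beta(8/5, 14/5)
obs 2: x=1 → posterior Beta(13/5, 14/5)
obs 3: x=1 → posterior Beta(18/5, 14/5)
obs 4: x=1 → posterior Beta(23/5, 14/5)
obs 5: x=0 → posterior Beta(23/5, 19/5)
obs 6: x=1 → posterior Beta(28/5, 19/5)
obs 7: x=1 → posterior Beta(33/5, 19/5)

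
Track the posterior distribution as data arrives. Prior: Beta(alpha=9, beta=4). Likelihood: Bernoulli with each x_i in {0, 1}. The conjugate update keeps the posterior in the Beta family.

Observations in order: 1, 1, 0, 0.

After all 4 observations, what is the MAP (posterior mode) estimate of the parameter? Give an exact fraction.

obs 1: x=1 → posterior Beta(10, 4)
obs 2: x=1 → posterior Beta(11, 4)
obs 3: x=0 → posterior Beta(11, 5)
obs 4: x=0 → posterior Beta(11, 6)

2/3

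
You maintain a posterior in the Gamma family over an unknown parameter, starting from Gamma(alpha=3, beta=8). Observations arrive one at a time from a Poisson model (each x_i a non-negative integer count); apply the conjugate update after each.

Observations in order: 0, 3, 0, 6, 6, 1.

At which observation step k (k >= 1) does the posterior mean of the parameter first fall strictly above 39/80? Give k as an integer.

obs 1: x=0 → posterior Gamma(3, 9)
obs 2: x=3 → posterior Gamma(6, 10)
obs 3: x=0 → posterior Gamma(6, 11)
obs 4: x=6 → posterior Gamma(12, 12)
obs 5: x=6 → posterior Gamma(18, 13)
obs 6: x=1 → posterior Gamma(19, 14)

k = 2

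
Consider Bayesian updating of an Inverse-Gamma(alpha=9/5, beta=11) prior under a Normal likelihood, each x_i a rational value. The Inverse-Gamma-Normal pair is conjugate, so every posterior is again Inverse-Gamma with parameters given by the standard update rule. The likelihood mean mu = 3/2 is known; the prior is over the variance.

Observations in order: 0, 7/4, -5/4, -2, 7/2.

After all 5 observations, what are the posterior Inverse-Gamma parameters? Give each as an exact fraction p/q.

obs 1: x=0 → posterior Inverse-Gamma(23/10, 97/8)
obs 2: x=7/4 → posterior Inverse-Gamma(14/5, 389/32)
obs 3: x=-5/4 → posterior Inverse-Gamma(33/10, 255/16)
obs 4: x=-2 → posterior Inverse-Gamma(19/5, 353/16)
obs 5: x=7/2 → posterior Inverse-Gamma(43/10, 385/16)

alpha=43/10, beta=385/16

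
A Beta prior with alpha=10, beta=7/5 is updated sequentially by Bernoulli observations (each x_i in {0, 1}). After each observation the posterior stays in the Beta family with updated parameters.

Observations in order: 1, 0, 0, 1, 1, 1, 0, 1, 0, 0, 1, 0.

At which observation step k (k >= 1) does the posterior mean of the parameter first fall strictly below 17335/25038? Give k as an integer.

k = 12

obs 1: x=1 → posterior Beta(11, 7/5)
obs 2: x=0 → posterior Beta(11, 12/5)
obs 3: x=0 → posterior Beta(11, 17/5)
obs 4: x=1 → posterior Beta(12, 17/5)
obs 5: x=1 → posterior Beta(13, 17/5)
obs 6: x=1 → posterior Beta(14, 17/5)
obs 7: x=0 → posterior Beta(14, 22/5)
obs 8: x=1 → posterior Beta(15, 22/5)
obs 9: x=0 → posterior Beta(15, 27/5)
obs 10: x=0 → posterior Beta(15, 32/5)
obs 11: x=1 → posterior Beta(16, 32/5)
obs 12: x=0 → posterior Beta(16, 37/5)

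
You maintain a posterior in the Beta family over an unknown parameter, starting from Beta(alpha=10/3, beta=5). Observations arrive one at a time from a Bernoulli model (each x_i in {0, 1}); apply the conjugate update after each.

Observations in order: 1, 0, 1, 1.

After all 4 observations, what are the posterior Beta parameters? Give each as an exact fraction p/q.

obs 1: x=1 → posterior Beta(13/3, 5)
obs 2: x=0 → posterior Beta(13/3, 6)
obs 3: x=1 → posterior Beta(16/3, 6)
obs 4: x=1 → posterior Beta(19/3, 6)

alpha=19/3, beta=6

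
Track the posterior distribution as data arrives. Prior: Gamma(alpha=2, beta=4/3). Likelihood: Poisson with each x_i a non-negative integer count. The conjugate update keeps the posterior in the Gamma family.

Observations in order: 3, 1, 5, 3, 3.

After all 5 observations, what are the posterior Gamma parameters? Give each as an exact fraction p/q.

alpha=17, beta=19/3

obs 1: x=3 → posterior Gamma(5, 7/3)
obs 2: x=1 → posterior Gamma(6, 10/3)
obs 3: x=5 → posterior Gamma(11, 13/3)
obs 4: x=3 → posterior Gamma(14, 16/3)
obs 5: x=3 → posterior Gamma(17, 19/3)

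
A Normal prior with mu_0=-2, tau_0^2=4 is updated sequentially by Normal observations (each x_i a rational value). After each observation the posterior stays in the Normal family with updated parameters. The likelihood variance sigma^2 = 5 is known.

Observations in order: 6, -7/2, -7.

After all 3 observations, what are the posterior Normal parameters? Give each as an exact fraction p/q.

mu_0=-28/17, tau_0^2=20/17

obs 1: x=6 → posterior Normal(14/9, 20/9)
obs 2: x=-7/2 → posterior Normal(0, 20/13)
obs 3: x=-7 → posterior Normal(-28/17, 20/17)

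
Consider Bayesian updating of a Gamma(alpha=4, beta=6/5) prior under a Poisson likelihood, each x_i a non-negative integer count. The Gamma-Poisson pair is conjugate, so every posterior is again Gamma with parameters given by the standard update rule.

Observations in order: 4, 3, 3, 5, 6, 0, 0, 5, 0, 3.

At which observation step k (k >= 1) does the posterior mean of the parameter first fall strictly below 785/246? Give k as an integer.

k = 7

obs 1: x=4 → posterior Gamma(8, 11/5)
obs 2: x=3 → posterior Gamma(11, 16/5)
obs 3: x=3 → posterior Gamma(14, 21/5)
obs 4: x=5 → posterior Gamma(19, 26/5)
obs 5: x=6 → posterior Gamma(25, 31/5)
obs 6: x=0 → posterior Gamma(25, 36/5)
obs 7: x=0 → posterior Gamma(25, 41/5)
obs 8: x=5 → posterior Gamma(30, 46/5)
obs 9: x=0 → posterior Gamma(30, 51/5)
obs 10: x=3 → posterior Gamma(33, 56/5)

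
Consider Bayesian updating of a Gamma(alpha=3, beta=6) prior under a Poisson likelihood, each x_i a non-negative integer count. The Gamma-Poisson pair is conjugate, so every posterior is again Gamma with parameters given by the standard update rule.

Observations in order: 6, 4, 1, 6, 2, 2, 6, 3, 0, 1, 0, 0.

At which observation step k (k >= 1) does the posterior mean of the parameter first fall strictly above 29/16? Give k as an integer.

obs 1: x=6 → posterior Gamma(9, 7)
obs 2: x=4 → posterior Gamma(13, 8)
obs 3: x=1 → posterior Gamma(14, 9)
obs 4: x=6 → posterior Gamma(20, 10)
obs 5: x=2 → posterior Gamma(22, 11)
obs 6: x=2 → posterior Gamma(24, 12)
obs 7: x=6 → posterior Gamma(30, 13)
obs 8: x=3 → posterior Gamma(33, 14)
obs 9: x=0 → posterior Gamma(33, 15)
obs 10: x=1 → posterior Gamma(34, 16)
obs 11: x=0 → posterior Gamma(34, 17)
obs 12: x=0 → posterior Gamma(34, 18)

k = 4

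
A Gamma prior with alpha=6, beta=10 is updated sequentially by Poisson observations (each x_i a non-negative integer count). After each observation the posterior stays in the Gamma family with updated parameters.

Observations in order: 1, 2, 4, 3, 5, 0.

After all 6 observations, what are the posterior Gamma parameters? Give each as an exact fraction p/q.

obs 1: x=1 → posterior Gamma(7, 11)
obs 2: x=2 → posterior Gamma(9, 12)
obs 3: x=4 → posterior Gamma(13, 13)
obs 4: x=3 → posterior Gamma(16, 14)
obs 5: x=5 → posterior Gamma(21, 15)
obs 6: x=0 → posterior Gamma(21, 16)

alpha=21, beta=16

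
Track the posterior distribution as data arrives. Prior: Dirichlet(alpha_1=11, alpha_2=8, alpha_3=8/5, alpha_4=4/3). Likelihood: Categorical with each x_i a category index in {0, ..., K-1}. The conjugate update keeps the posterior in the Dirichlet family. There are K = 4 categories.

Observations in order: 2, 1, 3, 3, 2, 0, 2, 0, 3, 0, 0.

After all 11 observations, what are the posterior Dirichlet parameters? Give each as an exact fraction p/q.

alpha_1=15, alpha_2=9, alpha_3=23/5, alpha_4=13/3

obs 1: x=2 → posterior Dirichlet(11, 8, 13/5, 4/3)
obs 2: x=1 → posterior Dirichlet(11, 9, 13/5, 4/3)
obs 3: x=3 → posterior Dirichlet(11, 9, 13/5, 7/3)
obs 4: x=3 → posterior Dirichlet(11, 9, 13/5, 10/3)
obs 5: x=2 → posterior Dirichlet(11, 9, 18/5, 10/3)
obs 6: x=0 → posterior Dirichlet(12, 9, 18/5, 10/3)
obs 7: x=2 → posterior Dirichlet(12, 9, 23/5, 10/3)
obs 8: x=0 → posterior Dirichlet(13, 9, 23/5, 10/3)
obs 9: x=3 → posterior Dirichlet(13, 9, 23/5, 13/3)
obs 10: x=0 → posterior Dirichlet(14, 9, 23/5, 13/3)
obs 11: x=0 → posterior Dirichlet(15, 9, 23/5, 13/3)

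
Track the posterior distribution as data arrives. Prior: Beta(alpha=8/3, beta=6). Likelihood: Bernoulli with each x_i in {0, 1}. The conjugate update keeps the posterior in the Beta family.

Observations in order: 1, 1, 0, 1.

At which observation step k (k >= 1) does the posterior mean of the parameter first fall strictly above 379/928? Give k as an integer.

obs 1: x=1 → posterior Beta(11/3, 6)
obs 2: x=1 → posterior Beta(14/3, 6)
obs 3: x=0 → posterior Beta(14/3, 7)
obs 4: x=1 → posterior Beta(17/3, 7)

k = 2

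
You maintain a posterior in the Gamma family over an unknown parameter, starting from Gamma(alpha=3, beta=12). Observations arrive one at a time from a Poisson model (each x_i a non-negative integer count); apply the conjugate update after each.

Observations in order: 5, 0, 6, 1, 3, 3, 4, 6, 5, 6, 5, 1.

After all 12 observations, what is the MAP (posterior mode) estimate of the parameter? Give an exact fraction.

obs 1: x=5 → posterior Gamma(8, 13)
obs 2: x=0 → posterior Gamma(8, 14)
obs 3: x=6 → posterior Gamma(14, 15)
obs 4: x=1 → posterior Gamma(15, 16)
obs 5: x=3 → posterior Gamma(18, 17)
obs 6: x=3 → posterior Gamma(21, 18)
obs 7: x=4 → posterior Gamma(25, 19)
obs 8: x=6 → posterior Gamma(31, 20)
obs 9: x=5 → posterior Gamma(36, 21)
obs 10: x=6 → posterior Gamma(42, 22)
obs 11: x=5 → posterior Gamma(47, 23)
obs 12: x=1 → posterior Gamma(48, 24)

47/24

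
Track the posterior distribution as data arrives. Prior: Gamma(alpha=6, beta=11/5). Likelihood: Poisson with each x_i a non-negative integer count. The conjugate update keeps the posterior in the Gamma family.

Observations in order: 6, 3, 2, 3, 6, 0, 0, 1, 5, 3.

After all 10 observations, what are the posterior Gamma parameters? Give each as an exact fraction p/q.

obs 1: x=6 → posterior Gamma(12, 16/5)
obs 2: x=3 → posterior Gamma(15, 21/5)
obs 3: x=2 → posterior Gamma(17, 26/5)
obs 4: x=3 → posterior Gamma(20, 31/5)
obs 5: x=6 → posterior Gamma(26, 36/5)
obs 6: x=0 → posterior Gamma(26, 41/5)
obs 7: x=0 → posterior Gamma(26, 46/5)
obs 8: x=1 → posterior Gamma(27, 51/5)
obs 9: x=5 → posterior Gamma(32, 56/5)
obs 10: x=3 → posterior Gamma(35, 61/5)

alpha=35, beta=61/5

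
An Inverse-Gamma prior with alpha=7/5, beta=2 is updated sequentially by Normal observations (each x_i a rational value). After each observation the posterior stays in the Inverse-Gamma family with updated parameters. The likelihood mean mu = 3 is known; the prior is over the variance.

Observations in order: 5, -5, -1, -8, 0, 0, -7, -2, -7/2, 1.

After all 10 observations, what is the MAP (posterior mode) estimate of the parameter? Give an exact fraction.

7965/296

obs 1: x=5 → posterior Inverse-Gamma(19/10, 4)
obs 2: x=-5 → posterior Inverse-Gamma(12/5, 36)
obs 3: x=-1 → posterior Inverse-Gamma(29/10, 44)
obs 4: x=-8 → posterior Inverse-Gamma(17/5, 209/2)
obs 5: x=0 → posterior Inverse-Gamma(39/10, 109)
obs 6: x=0 → posterior Inverse-Gamma(22/5, 227/2)
obs 7: x=-7 → posterior Inverse-Gamma(49/10, 327/2)
obs 8: x=-2 → posterior Inverse-Gamma(27/5, 176)
obs 9: x=-7/2 → posterior Inverse-Gamma(59/10, 1577/8)
obs 10: x=1 → posterior Inverse-Gamma(32/5, 1593/8)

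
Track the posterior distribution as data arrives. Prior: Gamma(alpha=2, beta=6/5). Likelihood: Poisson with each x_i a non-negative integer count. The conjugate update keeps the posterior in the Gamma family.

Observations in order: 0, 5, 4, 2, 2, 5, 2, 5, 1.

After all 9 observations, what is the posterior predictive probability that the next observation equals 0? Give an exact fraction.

648582058464708589095023081933669425215879196401/8897433611264709324773647641856011495602038767616

obs 1: x=0 → posterior Gamma(2, 11/5)
obs 2: x=5 → posterior Gamma(7, 16/5)
obs 3: x=4 → posterior Gamma(11, 21/5)
obs 4: x=2 → posterior Gamma(13, 26/5)
obs 5: x=2 → posterior Gamma(15, 31/5)
obs 6: x=5 → posterior Gamma(20, 36/5)
obs 7: x=2 → posterior Gamma(22, 41/5)
obs 8: x=5 → posterior Gamma(27, 46/5)
obs 9: x=1 → posterior Gamma(28, 51/5)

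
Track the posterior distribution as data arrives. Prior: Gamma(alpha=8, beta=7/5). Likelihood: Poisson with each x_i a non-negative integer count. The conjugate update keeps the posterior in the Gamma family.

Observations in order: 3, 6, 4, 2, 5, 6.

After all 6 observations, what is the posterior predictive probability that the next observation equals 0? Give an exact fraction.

208381240119593773598371865160915107617069000520604889/15505146482685427231167302445730577715645089909418491904

obs 1: x=3 → posterior Gamma(11, 12/5)
obs 2: x=6 → posterior Gamma(17, 17/5)
obs 3: x=4 → posterior Gamma(21, 22/5)
obs 4: x=2 → posterior Gamma(23, 27/5)
obs 5: x=5 → posterior Gamma(28, 32/5)
obs 6: x=6 → posterior Gamma(34, 37/5)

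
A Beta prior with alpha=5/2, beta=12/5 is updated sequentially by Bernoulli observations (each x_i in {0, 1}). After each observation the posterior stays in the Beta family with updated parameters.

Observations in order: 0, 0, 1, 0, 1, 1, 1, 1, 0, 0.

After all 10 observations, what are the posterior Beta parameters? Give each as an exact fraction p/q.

obs 1: x=0 → posterior Beta(5/2, 17/5)
obs 2: x=0 → posterior Beta(5/2, 22/5)
obs 3: x=1 → posterior Beta(7/2, 22/5)
obs 4: x=0 → posterior Beta(7/2, 27/5)
obs 5: x=1 → posterior Beta(9/2, 27/5)
obs 6: x=1 → posterior Beta(11/2, 27/5)
obs 7: x=1 → posterior Beta(13/2, 27/5)
obs 8: x=1 → posterior Beta(15/2, 27/5)
obs 9: x=0 → posterior Beta(15/2, 32/5)
obs 10: x=0 → posterior Beta(15/2, 37/5)

alpha=15/2, beta=37/5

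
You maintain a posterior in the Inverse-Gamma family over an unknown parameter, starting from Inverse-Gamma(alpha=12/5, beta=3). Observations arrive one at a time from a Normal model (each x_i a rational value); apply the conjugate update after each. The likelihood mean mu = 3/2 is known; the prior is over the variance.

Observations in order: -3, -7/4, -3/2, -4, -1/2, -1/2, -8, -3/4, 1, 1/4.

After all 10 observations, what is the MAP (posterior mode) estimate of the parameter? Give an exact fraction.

obs 1: x=-3 → posterior Inverse-Gamma(29/10, 105/8)
obs 2: x=-7/4 → posterior Inverse-Gamma(17/5, 589/32)
obs 3: x=-3/2 → posterior Inverse-Gamma(39/10, 733/32)
obs 4: x=-4 → posterior Inverse-Gamma(22/5, 1217/32)
obs 5: x=-1/2 → posterior Inverse-Gamma(49/10, 1281/32)
obs 6: x=-1/2 → posterior Inverse-Gamma(27/5, 1345/32)
obs 7: x=-8 → posterior Inverse-Gamma(59/10, 2789/32)
obs 8: x=-3/4 → posterior Inverse-Gamma(32/5, 1435/16)
obs 9: x=1 → posterior Inverse-Gamma(69/10, 1437/16)
obs 10: x=1/4 → posterior Inverse-Gamma(37/5, 2899/32)

14495/1344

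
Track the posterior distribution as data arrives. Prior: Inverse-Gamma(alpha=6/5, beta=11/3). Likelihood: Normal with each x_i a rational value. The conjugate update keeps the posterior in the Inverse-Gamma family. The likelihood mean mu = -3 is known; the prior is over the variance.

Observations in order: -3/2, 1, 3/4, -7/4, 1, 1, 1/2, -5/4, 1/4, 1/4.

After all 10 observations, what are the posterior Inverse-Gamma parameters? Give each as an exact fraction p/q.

alpha=31/5, beta=5263/96

obs 1: x=-3/2 → posterior Inverse-Gamma(17/10, 115/24)
obs 2: x=1 → posterior Inverse-Gamma(11/5, 307/24)
obs 3: x=3/4 → posterior Inverse-Gamma(27/10, 1903/96)
obs 4: x=-7/4 → posterior Inverse-Gamma(16/5, 989/48)
obs 5: x=1 → posterior Inverse-Gamma(37/10, 1373/48)
obs 6: x=1 → posterior Inverse-Gamma(21/5, 1757/48)
obs 7: x=1/2 → posterior Inverse-Gamma(47/10, 2051/48)
obs 8: x=-5/4 → posterior Inverse-Gamma(26/5, 4249/96)
obs 9: x=1/4 → posterior Inverse-Gamma(57/10, 1189/24)
obs 10: x=1/4 → posterior Inverse-Gamma(31/5, 5263/96)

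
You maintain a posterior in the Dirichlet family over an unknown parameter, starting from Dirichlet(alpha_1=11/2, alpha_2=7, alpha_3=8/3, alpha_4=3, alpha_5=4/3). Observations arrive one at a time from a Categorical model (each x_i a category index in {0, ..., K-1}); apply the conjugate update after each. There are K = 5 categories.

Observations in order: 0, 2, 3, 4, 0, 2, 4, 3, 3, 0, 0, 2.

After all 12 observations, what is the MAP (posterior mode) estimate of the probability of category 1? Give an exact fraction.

12/53

obs 1: x=0 → posterior Dirichlet(13/2, 7, 8/3, 3, 4/3)
obs 2: x=2 → posterior Dirichlet(13/2, 7, 11/3, 3, 4/3)
obs 3: x=3 → posterior Dirichlet(13/2, 7, 11/3, 4, 4/3)
obs 4: x=4 → posterior Dirichlet(13/2, 7, 11/3, 4, 7/3)
obs 5: x=0 → posterior Dirichlet(15/2, 7, 11/3, 4, 7/3)
obs 6: x=2 → posterior Dirichlet(15/2, 7, 14/3, 4, 7/3)
obs 7: x=4 → posterior Dirichlet(15/2, 7, 14/3, 4, 10/3)
obs 8: x=3 → posterior Dirichlet(15/2, 7, 14/3, 5, 10/3)
obs 9: x=3 → posterior Dirichlet(15/2, 7, 14/3, 6, 10/3)
obs 10: x=0 → posterior Dirichlet(17/2, 7, 14/3, 6, 10/3)
obs 11: x=0 → posterior Dirichlet(19/2, 7, 14/3, 6, 10/3)
obs 12: x=2 → posterior Dirichlet(19/2, 7, 17/3, 6, 10/3)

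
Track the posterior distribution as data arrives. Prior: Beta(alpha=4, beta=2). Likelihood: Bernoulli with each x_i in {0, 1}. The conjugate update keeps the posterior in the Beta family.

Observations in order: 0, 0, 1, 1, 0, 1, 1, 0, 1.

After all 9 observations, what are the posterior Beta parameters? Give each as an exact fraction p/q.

alpha=9, beta=6

obs 1: x=0 → posterior Beta(4, 3)
obs 2: x=0 → posterior Beta(4, 4)
obs 3: x=1 → posterior Beta(5, 4)
obs 4: x=1 → posterior Beta(6, 4)
obs 5: x=0 → posterior Beta(6, 5)
obs 6: x=1 → posterior Beta(7, 5)
obs 7: x=1 → posterior Beta(8, 5)
obs 8: x=0 → posterior Beta(8, 6)
obs 9: x=1 → posterior Beta(9, 6)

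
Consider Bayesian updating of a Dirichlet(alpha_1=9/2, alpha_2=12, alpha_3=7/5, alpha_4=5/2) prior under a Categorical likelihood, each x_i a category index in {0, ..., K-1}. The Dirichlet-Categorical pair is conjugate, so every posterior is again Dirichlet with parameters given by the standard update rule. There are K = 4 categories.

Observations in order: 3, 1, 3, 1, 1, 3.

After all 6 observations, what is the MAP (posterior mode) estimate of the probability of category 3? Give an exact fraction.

45/224

obs 1: x=3 → posterior Dirichlet(9/2, 12, 7/5, 7/2)
obs 2: x=1 → posterior Dirichlet(9/2, 13, 7/5, 7/2)
obs 3: x=3 → posterior Dirichlet(9/2, 13, 7/5, 9/2)
obs 4: x=1 → posterior Dirichlet(9/2, 14, 7/5, 9/2)
obs 5: x=1 → posterior Dirichlet(9/2, 15, 7/5, 9/2)
obs 6: x=3 → posterior Dirichlet(9/2, 15, 7/5, 11/2)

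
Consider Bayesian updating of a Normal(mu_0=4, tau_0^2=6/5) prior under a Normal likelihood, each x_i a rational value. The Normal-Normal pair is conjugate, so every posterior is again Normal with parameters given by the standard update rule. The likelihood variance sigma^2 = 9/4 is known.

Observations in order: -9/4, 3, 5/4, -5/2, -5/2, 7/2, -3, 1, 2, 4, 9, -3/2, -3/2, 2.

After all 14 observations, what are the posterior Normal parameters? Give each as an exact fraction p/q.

mu_0=160/127, tau_0^2=18/127

obs 1: x=-9/4 → posterior Normal(42/23, 18/23)
obs 2: x=3 → posterior Normal(66/31, 18/31)
obs 3: x=5/4 → posterior Normal(76/39, 6/13)
obs 4: x=-5/2 → posterior Normal(56/47, 18/47)
obs 5: x=-5/2 → posterior Normal(36/55, 18/55)
obs 6: x=7/2 → posterior Normal(64/63, 2/7)
obs 7: x=-3 → posterior Normal(40/71, 18/71)
obs 8: x=1 → posterior Normal(48/79, 18/79)
obs 9: x=2 → posterior Normal(64/87, 6/29)
obs 10: x=4 → posterior Normal(96/95, 18/95)
obs 11: x=9 → posterior Normal(168/103, 18/103)
obs 12: x=-3/2 → posterior Normal(52/37, 6/37)
obs 13: x=-3/2 → posterior Normal(144/119, 18/119)
obs 14: x=2 → posterior Normal(160/127, 18/127)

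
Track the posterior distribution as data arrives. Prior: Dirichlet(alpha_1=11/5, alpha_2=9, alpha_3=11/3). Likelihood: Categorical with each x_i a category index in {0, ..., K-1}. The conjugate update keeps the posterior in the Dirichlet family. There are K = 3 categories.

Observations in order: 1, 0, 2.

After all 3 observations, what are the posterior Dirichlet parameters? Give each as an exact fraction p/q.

obs 1: x=1 → posterior Dirichlet(11/5, 10, 11/3)
obs 2: x=0 → posterior Dirichlet(16/5, 10, 11/3)
obs 3: x=2 → posterior Dirichlet(16/5, 10, 14/3)

alpha_1=16/5, alpha_2=10, alpha_3=14/3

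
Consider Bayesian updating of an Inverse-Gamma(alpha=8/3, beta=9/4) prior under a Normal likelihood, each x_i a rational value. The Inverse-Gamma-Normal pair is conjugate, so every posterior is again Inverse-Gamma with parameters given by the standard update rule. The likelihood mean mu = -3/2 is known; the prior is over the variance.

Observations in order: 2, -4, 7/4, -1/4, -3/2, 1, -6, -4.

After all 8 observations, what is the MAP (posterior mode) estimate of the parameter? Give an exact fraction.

1629/368

obs 1: x=2 → posterior Inverse-Gamma(19/6, 67/8)
obs 2: x=-4 → posterior Inverse-Gamma(11/3, 23/2)
obs 3: x=7/4 → posterior Inverse-Gamma(25/6, 537/32)
obs 4: x=-1/4 → posterior Inverse-Gamma(14/3, 281/16)
obs 5: x=-3/2 → posterior Inverse-Gamma(31/6, 281/16)
obs 6: x=1 → posterior Inverse-Gamma(17/3, 331/16)
obs 7: x=-6 → posterior Inverse-Gamma(37/6, 493/16)
obs 8: x=-4 → posterior Inverse-Gamma(20/3, 543/16)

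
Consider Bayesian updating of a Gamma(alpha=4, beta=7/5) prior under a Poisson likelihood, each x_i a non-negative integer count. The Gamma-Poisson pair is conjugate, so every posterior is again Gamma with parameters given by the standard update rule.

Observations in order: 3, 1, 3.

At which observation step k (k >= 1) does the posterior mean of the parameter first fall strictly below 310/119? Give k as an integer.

obs 1: x=3 → posterior Gamma(7, 12/5)
obs 2: x=1 → posterior Gamma(8, 17/5)
obs 3: x=3 → posterior Gamma(11, 22/5)

k = 2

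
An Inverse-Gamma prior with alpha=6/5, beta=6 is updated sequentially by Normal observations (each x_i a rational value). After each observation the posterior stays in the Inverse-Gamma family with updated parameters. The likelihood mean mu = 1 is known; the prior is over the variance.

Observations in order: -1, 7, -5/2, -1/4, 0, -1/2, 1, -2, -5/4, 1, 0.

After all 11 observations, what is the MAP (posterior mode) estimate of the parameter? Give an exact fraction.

obs 1: x=-1 → posterior Inverse-Gamma(17/10, 8)
obs 2: x=7 → posterior Inverse-Gamma(11/5, 26)
obs 3: x=-5/2 → posterior Inverse-Gamma(27/10, 257/8)
obs 4: x=-1/4 → posterior Inverse-Gamma(16/5, 1053/32)
obs 5: x=0 → posterior Inverse-Gamma(37/10, 1069/32)
obs 6: x=-1/2 → posterior Inverse-Gamma(21/5, 1105/32)
obs 7: x=1 → posterior Inverse-Gamma(47/10, 1105/32)
obs 8: x=-2 → posterior Inverse-Gamma(26/5, 1249/32)
obs 9: x=-5/4 → posterior Inverse-Gamma(57/10, 665/16)
obs 10: x=1 → posterior Inverse-Gamma(31/5, 665/16)
obs 11: x=0 → posterior Inverse-Gamma(67/10, 673/16)

3365/616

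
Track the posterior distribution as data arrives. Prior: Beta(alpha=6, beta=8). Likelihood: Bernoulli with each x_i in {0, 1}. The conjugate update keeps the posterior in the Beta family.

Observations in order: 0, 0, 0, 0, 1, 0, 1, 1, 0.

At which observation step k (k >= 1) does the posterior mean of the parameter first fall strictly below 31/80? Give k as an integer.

k = 2

obs 1: x=0 → posterior Beta(6, 9)
obs 2: x=0 → posterior Beta(6, 10)
obs 3: x=0 → posterior Beta(6, 11)
obs 4: x=0 → posterior Beta(6, 12)
obs 5: x=1 → posterior Beta(7, 12)
obs 6: x=0 → posterior Beta(7, 13)
obs 7: x=1 → posterior Beta(8, 13)
obs 8: x=1 → posterior Beta(9, 13)
obs 9: x=0 → posterior Beta(9, 14)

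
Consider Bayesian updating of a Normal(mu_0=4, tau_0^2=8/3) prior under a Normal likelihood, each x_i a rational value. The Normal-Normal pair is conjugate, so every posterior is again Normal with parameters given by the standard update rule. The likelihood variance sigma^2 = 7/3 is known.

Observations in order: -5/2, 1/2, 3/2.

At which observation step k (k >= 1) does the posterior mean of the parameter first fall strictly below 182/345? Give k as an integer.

k = 2

obs 1: x=-5/2 → posterior Normal(8/15, 56/45)
obs 2: x=1/2 → posterior Normal(12/23, 56/69)
obs 3: x=3/2 → posterior Normal(24/31, 56/93)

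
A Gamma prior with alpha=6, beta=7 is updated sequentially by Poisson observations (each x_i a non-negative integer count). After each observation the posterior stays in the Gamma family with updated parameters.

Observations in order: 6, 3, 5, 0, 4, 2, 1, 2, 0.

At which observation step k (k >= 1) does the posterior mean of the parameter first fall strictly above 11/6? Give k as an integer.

k = 3

obs 1: x=6 → posterior Gamma(12, 8)
obs 2: x=3 → posterior Gamma(15, 9)
obs 3: x=5 → posterior Gamma(20, 10)
obs 4: x=0 → posterior Gamma(20, 11)
obs 5: x=4 → posterior Gamma(24, 12)
obs 6: x=2 → posterior Gamma(26, 13)
obs 7: x=1 → posterior Gamma(27, 14)
obs 8: x=2 → posterior Gamma(29, 15)
obs 9: x=0 → posterior Gamma(29, 16)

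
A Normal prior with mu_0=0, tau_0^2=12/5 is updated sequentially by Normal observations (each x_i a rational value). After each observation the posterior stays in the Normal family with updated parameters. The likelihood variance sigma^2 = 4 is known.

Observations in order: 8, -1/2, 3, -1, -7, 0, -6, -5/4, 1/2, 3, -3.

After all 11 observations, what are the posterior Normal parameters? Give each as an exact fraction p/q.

mu_0=-51/152, tau_0^2=6/19

obs 1: x=8 → posterior Normal(3, 3/2)
obs 2: x=-1/2 → posterior Normal(45/22, 12/11)
obs 3: x=3 → posterior Normal(9/4, 6/7)
obs 4: x=-1 → posterior Normal(57/34, 12/17)
obs 5: x=-7 → posterior Normal(3/8, 3/5)
obs 6: x=0 → posterior Normal(15/46, 12/23)
obs 7: x=-6 → posterior Normal(-21/52, 6/13)
obs 8: x=-5/4 → posterior Normal(-57/116, 12/29)
obs 9: x=1/2 → posterior Normal(-51/128, 3/8)
obs 10: x=3 → posterior Normal(-3/28, 12/35)
obs 11: x=-3 → posterior Normal(-51/152, 6/19)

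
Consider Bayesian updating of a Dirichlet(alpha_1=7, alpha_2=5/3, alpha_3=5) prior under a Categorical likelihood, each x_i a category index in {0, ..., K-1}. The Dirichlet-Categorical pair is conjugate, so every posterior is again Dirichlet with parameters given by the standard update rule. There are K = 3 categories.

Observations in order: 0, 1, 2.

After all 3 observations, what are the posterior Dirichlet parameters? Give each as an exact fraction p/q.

alpha_1=8, alpha_2=8/3, alpha_3=6

obs 1: x=0 → posterior Dirichlet(8, 5/3, 5)
obs 2: x=1 → posterior Dirichlet(8, 8/3, 5)
obs 3: x=2 → posterior Dirichlet(8, 8/3, 6)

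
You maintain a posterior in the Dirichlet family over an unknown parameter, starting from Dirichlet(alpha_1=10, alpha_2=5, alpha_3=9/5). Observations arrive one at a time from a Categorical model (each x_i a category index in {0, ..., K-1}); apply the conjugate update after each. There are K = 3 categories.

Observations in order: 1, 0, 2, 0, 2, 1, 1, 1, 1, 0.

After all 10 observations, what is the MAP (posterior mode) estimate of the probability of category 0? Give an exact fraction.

obs 1: x=1 → posterior Dirichlet(10, 6, 9/5)
obs 2: x=0 → posterior Dirichlet(11, 6, 9/5)
obs 3: x=2 → posterior Dirichlet(11, 6, 14/5)
obs 4: x=0 → posterior Dirichlet(12, 6, 14/5)
obs 5: x=2 → posterior Dirichlet(12, 6, 19/5)
obs 6: x=1 → posterior Dirichlet(12, 7, 19/5)
obs 7: x=1 → posterior Dirichlet(12, 8, 19/5)
obs 8: x=1 → posterior Dirichlet(12, 9, 19/5)
obs 9: x=1 → posterior Dirichlet(12, 10, 19/5)
obs 10: x=0 → posterior Dirichlet(13, 10, 19/5)

60/119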